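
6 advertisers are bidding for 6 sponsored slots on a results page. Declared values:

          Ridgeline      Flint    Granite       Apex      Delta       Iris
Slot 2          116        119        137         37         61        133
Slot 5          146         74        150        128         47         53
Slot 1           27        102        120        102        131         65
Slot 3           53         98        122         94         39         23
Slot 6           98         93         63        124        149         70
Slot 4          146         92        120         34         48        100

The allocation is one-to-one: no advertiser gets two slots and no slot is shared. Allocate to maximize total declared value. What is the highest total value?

Max total: $782

This is a one-to-one assignment (maximum-weight bipartite matching).
Optimal: Ridgeline→Slot 4 ($146), Flint→Slot 3 ($98), Granite→Slot 5 ($150), Apex→Slot 6 ($124), Delta→Slot 1 ($131), Iris→Slot 2 ($133) — total 146+98+150+124+131+133 = $782.
Next-best assignment: Ridgeline→Slot 4, Flint→Slot 1, Granite→Slot 3, Apex→Slot 5, Delta→Slot 6, Iris→Slot 2 = $780.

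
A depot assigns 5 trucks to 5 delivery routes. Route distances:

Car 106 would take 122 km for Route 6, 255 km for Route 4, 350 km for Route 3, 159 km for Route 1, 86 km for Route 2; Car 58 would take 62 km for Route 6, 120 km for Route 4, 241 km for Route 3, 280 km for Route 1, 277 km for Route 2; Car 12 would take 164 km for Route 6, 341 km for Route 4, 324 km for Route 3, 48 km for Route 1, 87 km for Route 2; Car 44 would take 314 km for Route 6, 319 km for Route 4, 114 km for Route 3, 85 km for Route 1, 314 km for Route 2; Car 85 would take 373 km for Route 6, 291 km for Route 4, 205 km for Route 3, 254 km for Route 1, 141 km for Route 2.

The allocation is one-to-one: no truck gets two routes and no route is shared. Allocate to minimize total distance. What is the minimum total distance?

Min total: 545 km

Optimal: Car 106→Route 6 (122 km), Car 58→Route 4 (120 km), Car 12→Route 1 (48 km), Car 44→Route 3 (114 km), Car 85→Route 2 (141 km) — total 122+120+48+114+141 = 545 km.
Row-greedy (each truck in turn takes its cheapest remaining route) gives 601 km, worse by 56.
Next-best assignment: Car 106→Route 2, Car 58→Route 6, Car 12→Route 1, Car 44→Route 3, Car 85→Route 4 = 601 km.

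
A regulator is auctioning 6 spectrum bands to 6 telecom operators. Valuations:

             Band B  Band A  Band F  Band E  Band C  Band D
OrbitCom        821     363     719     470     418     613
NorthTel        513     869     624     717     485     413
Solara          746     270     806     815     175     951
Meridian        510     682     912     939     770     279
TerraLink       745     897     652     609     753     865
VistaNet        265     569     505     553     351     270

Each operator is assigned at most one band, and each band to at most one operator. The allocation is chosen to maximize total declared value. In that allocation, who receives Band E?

Treat this as an assignment problem: match each operator to one band.
Optimal: OrbitCom→Band B ($821M), NorthTel→Band A ($869M), Solara→Band D ($951M), Meridian→Band F ($912M), TerraLink→Band C ($753M), VistaNet→Band E ($553M) — total 821+869+951+912+753+553 = $4859M.
VistaNet's own top band is Band A ($569M), but forcing VistaNet→Band A and reassigning the rest optimally gives only $4723M — worse by 136.

VistaNet receives Band E.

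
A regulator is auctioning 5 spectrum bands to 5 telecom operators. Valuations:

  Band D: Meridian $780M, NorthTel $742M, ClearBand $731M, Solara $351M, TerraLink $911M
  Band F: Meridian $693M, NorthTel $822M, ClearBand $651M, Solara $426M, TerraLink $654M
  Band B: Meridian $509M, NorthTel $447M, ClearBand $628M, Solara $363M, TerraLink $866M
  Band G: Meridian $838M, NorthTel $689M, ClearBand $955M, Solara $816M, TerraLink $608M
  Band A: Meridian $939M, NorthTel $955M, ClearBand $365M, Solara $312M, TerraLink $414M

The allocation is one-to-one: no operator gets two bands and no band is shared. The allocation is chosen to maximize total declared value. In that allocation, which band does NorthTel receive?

NorthTel receives Band F.

Treat this as an assignment problem: match each operator to one band.
Optimal: Meridian→Band A ($939M), NorthTel→Band F ($822M), ClearBand→Band D ($731M), Solara→Band G ($816M), TerraLink→Band B ($866M) — total 939+822+731+816+866 = $4174M.
Next-best assignment: Meridian→Band A, NorthTel→Band F, ClearBand→Band B, Solara→Band G, TerraLink→Band D = $4116M.
NorthTel's own top band is Band A ($955M), but forcing NorthTel→Band A and reassigning the rest optimally gives only $4068M — worse by 106.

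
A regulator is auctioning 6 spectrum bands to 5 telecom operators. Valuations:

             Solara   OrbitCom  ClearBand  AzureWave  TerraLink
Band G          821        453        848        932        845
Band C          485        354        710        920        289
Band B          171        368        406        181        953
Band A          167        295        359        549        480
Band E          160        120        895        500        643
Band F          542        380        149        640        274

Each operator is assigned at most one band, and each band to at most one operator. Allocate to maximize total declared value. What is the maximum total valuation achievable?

Max total: $3969M

Optimal: Solara→Band G ($821M), OrbitCom→Band F ($380M), ClearBand→Band E ($895M), AzureWave→Band C ($920M), TerraLink→Band B ($953M) — total 821+380+895+920+953 = $3969M.
Max-entry greedy (repeatedly take the single best remaining cell) gives $3676M, worse by 293.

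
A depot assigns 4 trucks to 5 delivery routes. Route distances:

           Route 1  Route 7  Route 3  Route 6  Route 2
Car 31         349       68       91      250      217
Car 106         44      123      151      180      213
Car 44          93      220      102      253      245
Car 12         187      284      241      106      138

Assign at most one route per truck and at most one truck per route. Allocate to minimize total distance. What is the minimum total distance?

Min total: 320 km

Optimal: Car 31→Route 7 (68 km), Car 106→Route 1 (44 km), Car 44→Route 3 (102 km), Car 12→Route 6 (106 km) — total 68+44+102+106 = 320 km.
Next-best assignment: Car 31→Route 7, Car 106→Route 1, Car 44→Route 3, Car 12→Route 2 = 352 km.
Swapping Car 106↔Car 31 (Car 106→Route 7 123 km, Car 31→Route 1 349 km) adds 360.
Checked against all permutations: 320 km is optimal.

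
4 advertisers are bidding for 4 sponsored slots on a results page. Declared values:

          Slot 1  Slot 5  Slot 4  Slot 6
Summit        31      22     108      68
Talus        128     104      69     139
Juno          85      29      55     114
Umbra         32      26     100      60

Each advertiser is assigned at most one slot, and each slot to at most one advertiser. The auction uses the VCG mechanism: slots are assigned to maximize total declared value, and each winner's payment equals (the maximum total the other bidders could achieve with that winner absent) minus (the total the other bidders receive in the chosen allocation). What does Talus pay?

Efficient allocation: Summit→Slot 4 ($108), Talus→Slot 1 ($128), Juno→Slot 6 ($114), Umbra→Slot 5 ($26); total welfare W = $376.
Talus receives Slot 1 at value $128, so the others get W − 128 = $248.
Without Talus: best allocation of the remaining 3 bidders over all 4 slots is Summit→Slot 4 ($108), Juno→Slot 6 ($114), Umbra→Slot 1 ($32), total $254.
VCG payment = (others' best without Talus) − (others' welfare with Talus) = 254 − 248 = $6.

Talus pays $6.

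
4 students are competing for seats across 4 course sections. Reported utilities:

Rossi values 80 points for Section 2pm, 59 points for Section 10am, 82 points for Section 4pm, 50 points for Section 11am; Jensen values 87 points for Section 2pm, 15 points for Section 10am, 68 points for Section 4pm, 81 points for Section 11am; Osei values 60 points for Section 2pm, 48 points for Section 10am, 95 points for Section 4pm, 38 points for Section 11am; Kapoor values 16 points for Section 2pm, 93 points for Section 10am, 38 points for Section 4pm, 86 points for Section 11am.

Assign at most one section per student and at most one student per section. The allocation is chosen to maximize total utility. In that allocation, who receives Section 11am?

Optimal: Rossi→Section 2pm (80 points), Jensen→Section 11am (81 points), Osei→Section 4pm (95 points), Kapoor→Section 10am (93 points) — total 80+81+95+93 = 349 points.
Max-entry greedy (repeatedly take the single best remaining cell) gives 325 points, worse by 24.
Next-best assignment: Rossi→Section 10am, Jensen→Section 2pm, Osei→Section 4pm, Kapoor→Section 11am = 327 points.
Jensen's own top section is Section 2pm (87 points), but forcing Jensen→Section 2pm and reassigning the rest optimally gives only 327 points — worse by 22.

Jensen receives Section 11am.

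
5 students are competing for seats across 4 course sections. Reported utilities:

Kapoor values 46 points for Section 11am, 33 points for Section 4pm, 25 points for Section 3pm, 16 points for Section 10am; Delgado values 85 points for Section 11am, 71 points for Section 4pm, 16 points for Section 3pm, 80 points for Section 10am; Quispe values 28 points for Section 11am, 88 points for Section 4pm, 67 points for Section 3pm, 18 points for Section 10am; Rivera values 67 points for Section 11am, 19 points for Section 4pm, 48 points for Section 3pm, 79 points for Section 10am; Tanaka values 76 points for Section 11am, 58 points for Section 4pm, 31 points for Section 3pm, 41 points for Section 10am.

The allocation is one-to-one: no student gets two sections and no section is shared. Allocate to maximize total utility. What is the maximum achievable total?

Optimal: Tanaka→Section 11am (76 points), Delgado→Section 4pm (71 points), Quispe→Section 3pm (67 points), Rivera→Section 10am (79 points) — total 76+71+67+79 = 293 points.
Row-greedy (each student in turn takes its best remaining section) gives 262 points, worse by 31.

Max total: 293 points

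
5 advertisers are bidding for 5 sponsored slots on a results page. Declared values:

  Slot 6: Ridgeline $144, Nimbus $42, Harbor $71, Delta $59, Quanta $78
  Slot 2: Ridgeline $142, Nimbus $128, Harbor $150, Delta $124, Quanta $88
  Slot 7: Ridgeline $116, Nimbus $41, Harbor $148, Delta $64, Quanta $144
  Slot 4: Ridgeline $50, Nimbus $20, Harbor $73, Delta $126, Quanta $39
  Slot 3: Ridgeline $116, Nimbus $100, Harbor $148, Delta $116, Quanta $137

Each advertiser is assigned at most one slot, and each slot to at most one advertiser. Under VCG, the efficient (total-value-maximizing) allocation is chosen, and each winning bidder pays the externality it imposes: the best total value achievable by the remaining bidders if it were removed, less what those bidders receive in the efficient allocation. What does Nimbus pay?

Efficient allocation: Ridgeline→Slot 6 ($144), Nimbus→Slot 2 ($128), Harbor→Slot 3 ($148), Delta→Slot 4 ($126), Quanta→Slot 7 ($144); total welfare W = $690.
Nimbus receives Slot 2 at value $128, so the others get W − 128 = $562.
Without Nimbus: best allocation of the remaining 4 bidders over all 5 slots is Ridgeline→Slot 6 ($144), Harbor→Slot 2 ($150), Delta→Slot 4 ($126), Quanta→Slot 7 ($144), total $564.
VCG payment = (others' best without Nimbus) − (others' welfare with Nimbus) = 564 − 562 = $2.

Nimbus pays $2.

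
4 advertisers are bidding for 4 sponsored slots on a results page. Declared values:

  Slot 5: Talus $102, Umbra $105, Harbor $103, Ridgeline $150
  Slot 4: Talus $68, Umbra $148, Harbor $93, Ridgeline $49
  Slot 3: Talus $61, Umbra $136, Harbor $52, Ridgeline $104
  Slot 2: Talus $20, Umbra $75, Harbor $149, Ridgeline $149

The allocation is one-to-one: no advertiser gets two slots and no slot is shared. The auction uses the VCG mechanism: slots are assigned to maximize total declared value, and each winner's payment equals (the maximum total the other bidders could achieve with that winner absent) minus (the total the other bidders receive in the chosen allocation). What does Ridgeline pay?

Efficient allocation: Talus→Slot 3 ($61), Umbra→Slot 4 ($148), Harbor→Slot 2 ($149), Ridgeline→Slot 5 ($150); total welfare W = $508.
Ridgeline receives Slot 5 at value $150, so the others get W − 150 = $358.
Without Ridgeline: best allocation of the remaining 3 bidders over all 4 slots is Talus→Slot 5 ($102), Umbra→Slot 4 ($148), Harbor→Slot 2 ($149), total $399.
VCG payment = (others' best without Ridgeline) − (others' welfare with Ridgeline) = 399 − 358 = $41.

Ridgeline pays $41.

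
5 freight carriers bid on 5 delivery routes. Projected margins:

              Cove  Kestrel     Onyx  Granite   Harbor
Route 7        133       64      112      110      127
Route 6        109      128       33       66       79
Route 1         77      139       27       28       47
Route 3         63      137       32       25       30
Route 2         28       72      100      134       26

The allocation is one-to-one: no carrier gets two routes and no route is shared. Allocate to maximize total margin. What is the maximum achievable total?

Max total: $541k

Optimal: Cove→Route 6 ($109k), Kestrel→Route 1 ($139k), Onyx→Route 3 ($32k), Granite→Route 2 ($134k), Harbor→Route 7 ($127k) — total 109+139+32+134+127 = $541k.
Row-greedy (each carrier in turn takes its best remaining route) gives $468k, worse by 73.
Every other assignment is strictly worse.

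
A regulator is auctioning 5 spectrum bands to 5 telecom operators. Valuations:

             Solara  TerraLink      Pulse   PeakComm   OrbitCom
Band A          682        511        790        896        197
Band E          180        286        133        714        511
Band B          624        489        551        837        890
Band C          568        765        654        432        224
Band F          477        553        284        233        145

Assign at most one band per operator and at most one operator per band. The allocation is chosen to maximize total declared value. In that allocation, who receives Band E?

Optimal: Solara→Band F ($477M), TerraLink→Band C ($765M), Pulse→Band A ($790M), PeakComm→Band E ($714M), OrbitCom→Band B ($890M) — total 477+765+790+714+890 = $3636M.
Row-greedy (each operator in turn takes its best remaining band) gives $2857M, worse by 779.
Every other assignment is strictly worse.
PeakComm's own top band is Band A ($896M), but forcing PeakComm→Band A and reassigning the rest optimally gives only $3238M — worse by 398.

PeakComm receives Band E.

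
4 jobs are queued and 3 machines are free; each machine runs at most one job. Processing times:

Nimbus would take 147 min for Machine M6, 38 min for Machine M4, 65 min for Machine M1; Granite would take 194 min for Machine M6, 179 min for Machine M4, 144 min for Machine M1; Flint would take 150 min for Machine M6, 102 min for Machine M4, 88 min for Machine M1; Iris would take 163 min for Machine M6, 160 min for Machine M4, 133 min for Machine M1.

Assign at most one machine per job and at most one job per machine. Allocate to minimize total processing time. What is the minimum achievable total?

Min total: 289 min

Optimal: Iris→Machine M6 (163 min), Nimbus→Machine M4 (38 min), Flint→Machine M1 (88 min) — total 163+38+88 = 289 min.
Column-greedy (each machine in turn goes to its cheapest remaining job) gives 382 min, worse by 93.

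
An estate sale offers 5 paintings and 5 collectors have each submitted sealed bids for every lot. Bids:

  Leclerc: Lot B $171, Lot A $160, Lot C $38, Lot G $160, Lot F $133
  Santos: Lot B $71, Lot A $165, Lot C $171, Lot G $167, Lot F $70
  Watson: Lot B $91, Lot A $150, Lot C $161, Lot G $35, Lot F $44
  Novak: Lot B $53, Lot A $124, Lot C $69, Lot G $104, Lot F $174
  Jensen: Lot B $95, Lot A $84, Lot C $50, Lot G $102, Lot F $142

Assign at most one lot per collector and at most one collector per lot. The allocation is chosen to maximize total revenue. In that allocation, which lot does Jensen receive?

Optimal: Leclerc→Lot B ($171), Santos→Lot A ($165), Watson→Lot C ($161), Novak→Lot F ($174), Jensen→Lot G ($102) — total 171+165+161+174+102 = $773.
Column-greedy (each lot in turn goes to its best remaining collector) gives $743, worse by 30.
Next-best assignment: Leclerc→Lot B, Santos→Lot C, Watson→Lot A, Novak→Lot F, Jensen→Lot G = $768.
Every other assignment is strictly worse.
Jensen's own top lot is Lot F ($142), but forcing Jensen→Lot F and reassigning the rest optimally gives only $765 — worse by 8.

Jensen receives Lot G.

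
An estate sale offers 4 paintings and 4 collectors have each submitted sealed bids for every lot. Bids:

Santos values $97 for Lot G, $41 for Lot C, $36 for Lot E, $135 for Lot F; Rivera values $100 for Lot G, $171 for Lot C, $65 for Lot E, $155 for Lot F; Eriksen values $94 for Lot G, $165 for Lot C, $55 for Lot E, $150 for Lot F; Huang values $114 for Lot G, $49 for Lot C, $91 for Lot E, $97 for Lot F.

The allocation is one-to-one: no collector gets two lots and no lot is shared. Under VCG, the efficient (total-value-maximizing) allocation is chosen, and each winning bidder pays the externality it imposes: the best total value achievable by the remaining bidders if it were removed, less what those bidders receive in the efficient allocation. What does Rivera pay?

Efficient allocation: Santos→Lot G ($97), Rivera→Lot C ($171), Eriksen→Lot F ($150), Huang→Lot E ($91); total welfare W = $509.
Rivera receives Lot C at value $171, so the others get W − 171 = $338.
Without Rivera: best allocation of the remaining 3 bidders over all 4 lots is Santos→Lot F ($135), Eriksen→Lot C ($165), Huang→Lot G ($114), total $414.
VCG payment = (others' best without Rivera) − (others' welfare with Rivera) = 414 − 338 = $76.

Rivera pays $76.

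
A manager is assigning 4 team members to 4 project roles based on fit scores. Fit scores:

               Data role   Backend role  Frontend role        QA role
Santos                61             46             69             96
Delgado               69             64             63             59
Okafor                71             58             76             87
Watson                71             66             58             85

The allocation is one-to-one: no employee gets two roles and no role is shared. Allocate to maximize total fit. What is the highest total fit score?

Treat this as an assignment problem: match each employee to one role.
Optimal: Santos→QA role (96 pts), Delgado→Data role (69 pts), Okafor→Frontend role (76 pts), Watson→Backend role (66 pts) — total 96+69+76+66 = 307 pts.
Column-greedy (each role in turn goes to its best remaining employee) gives 265 pts, worse by 42.
No other one-to-one assignment exceeds 307 pts.

Maximum total: 307 pts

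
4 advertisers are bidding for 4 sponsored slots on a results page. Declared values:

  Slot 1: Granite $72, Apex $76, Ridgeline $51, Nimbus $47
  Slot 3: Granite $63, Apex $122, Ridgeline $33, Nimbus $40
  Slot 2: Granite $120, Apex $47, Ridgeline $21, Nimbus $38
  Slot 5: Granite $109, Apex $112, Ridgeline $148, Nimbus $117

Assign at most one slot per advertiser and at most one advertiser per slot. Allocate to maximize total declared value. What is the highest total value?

Optimal: Granite→Slot 2 ($120), Apex→Slot 3 ($122), Ridgeline→Slot 5 ($148), Nimbus→Slot 1 ($47) — total 120+122+148+47 = $437.

Maximum total: $437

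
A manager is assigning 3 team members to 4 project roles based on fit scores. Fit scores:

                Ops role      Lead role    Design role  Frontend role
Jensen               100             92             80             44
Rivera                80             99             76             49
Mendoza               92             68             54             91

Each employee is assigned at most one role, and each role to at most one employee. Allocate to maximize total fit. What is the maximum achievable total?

Max total: 290 pts

Treat this as an assignment problem: match each employee to one role.
Optimal: Jensen→Ops role (100 pts), Rivera→Lead role (99 pts), Mendoza→Frontend role (91 pts) — total 100+99+91 = 290 pts.
Column-greedy (each role in turn goes to its best remaining employee) gives 253 pts, worse by 37.
No other one-to-one assignment exceeds 290 pts.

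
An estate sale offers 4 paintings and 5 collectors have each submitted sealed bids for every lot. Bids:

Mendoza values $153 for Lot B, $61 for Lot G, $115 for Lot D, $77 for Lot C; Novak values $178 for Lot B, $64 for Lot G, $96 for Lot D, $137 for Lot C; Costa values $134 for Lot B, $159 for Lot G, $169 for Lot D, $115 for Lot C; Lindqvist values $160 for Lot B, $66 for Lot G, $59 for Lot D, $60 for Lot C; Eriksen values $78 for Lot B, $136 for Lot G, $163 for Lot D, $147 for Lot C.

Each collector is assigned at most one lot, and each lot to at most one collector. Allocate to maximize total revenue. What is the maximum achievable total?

Max total: $619

Optimal: Lindqvist→Lot B ($160), Costa→Lot G ($159), Eriksen→Lot D ($163), Novak→Lot C ($137) — total 160+159+163+137 = $619.
Column-greedy (each lot in turn goes to its best remaining collector) gives $577, worse by 42.
Next-best assignment: Mendoza→Lot B, Costa→Lot G, Eriksen→Lot D, Novak→Lot C = $612.
Swapping Novak↔Eriksen (Novak→Lot D $96, Eriksen→Lot C $147) loses 57.
No other one-to-one assignment exceeds $619.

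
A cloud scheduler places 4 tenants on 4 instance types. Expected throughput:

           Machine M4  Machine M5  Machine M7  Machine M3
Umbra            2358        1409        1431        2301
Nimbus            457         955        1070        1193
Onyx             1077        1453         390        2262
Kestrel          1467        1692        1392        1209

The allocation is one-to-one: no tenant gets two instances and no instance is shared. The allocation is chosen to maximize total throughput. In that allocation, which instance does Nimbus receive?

Nimbus receives Machine M7.

Optimal: Umbra→Machine M4 (2358 ops/s), Nimbus→Machine M7 (1070 ops/s), Onyx→Machine M3 (2262 ops/s), Kestrel→Machine M5 (1692 ops/s) — total 2358+1070+2262+1692 = 7382 ops/s.
Row-greedy (each tenant in turn takes its best remaining instance) gives 6396 ops/s, worse by 986.
Swapping Umbra↔Onyx (Umbra→Machine M3 2301 ops/s, Onyx→Machine M4 1077 ops/s) loses 1242.
Nimbus's own top instance is Machine M3 (1193 ops/s), but forcing Nimbus→Machine M3 and reassigning the rest optimally gives only 6396 ops/s — worse by 986.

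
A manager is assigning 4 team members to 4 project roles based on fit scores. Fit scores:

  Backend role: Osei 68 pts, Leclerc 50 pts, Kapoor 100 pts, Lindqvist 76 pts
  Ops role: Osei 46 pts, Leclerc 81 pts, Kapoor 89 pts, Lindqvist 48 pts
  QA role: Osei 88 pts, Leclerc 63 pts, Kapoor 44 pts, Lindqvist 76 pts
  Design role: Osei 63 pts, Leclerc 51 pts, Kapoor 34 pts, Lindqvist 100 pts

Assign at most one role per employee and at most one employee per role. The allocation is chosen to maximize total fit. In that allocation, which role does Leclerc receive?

This is the linear assignment problem.
Optimal: Osei→QA role (88 pts), Leclerc→Ops role (81 pts), Kapoor→Backend role (100 pts), Lindqvist→Design role (100 pts) — total 88+81+100+100 = 369 pts.
Next-best assignment: Osei→QA role, Leclerc→Backend role, Kapoor→Ops role, Lindqvist→Design role = 327 pts.
Swapping Osei↔Lindqvist (Osei→Design role 63 pts, Lindqvist→QA role 76 pts) loses 49.

Leclerc receives Ops role.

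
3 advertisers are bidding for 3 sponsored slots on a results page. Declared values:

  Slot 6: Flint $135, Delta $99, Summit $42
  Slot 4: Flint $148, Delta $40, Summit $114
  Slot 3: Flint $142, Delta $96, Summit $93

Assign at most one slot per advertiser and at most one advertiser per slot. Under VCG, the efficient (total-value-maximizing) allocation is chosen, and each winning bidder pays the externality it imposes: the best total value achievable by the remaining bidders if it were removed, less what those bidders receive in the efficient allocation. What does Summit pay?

Summit pays $6.

Efficient allocation: Flint→Slot 3 ($142), Delta→Slot 6 ($99), Summit→Slot 4 ($114); total welfare W = $355.
Summit receives Slot 4 at value $114, so the others get W − 114 = $241.
Without Summit: best allocation of the remaining 2 bidders over all 3 slots is Flint→Slot 4 ($148), Delta→Slot 6 ($99), total $247.
VCG payment = (others' best without Summit) − (others' welfare with Summit) = 247 − 241 = $6.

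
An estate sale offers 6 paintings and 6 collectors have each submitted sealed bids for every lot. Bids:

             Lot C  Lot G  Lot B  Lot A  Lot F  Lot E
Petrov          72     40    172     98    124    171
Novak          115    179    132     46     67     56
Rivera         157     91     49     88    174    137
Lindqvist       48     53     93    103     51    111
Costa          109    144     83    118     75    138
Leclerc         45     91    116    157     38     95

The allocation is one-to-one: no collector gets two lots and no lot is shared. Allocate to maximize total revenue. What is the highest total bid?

Optimal: Petrov→Lot B ($172), Novak→Lot G ($179), Rivera→Lot F ($174), Lindqvist→Lot E ($111), Costa→Lot C ($109), Leclerc→Lot A ($157) — total 172+179+174+111+109+157 = $902.
Column-greedy (each lot in turn goes to its best remaining collector) gives $851, worse by 51.
Next-best assignment: Petrov→Lot E, Novak→Lot G, Rivera→Lot F, Lindqvist→Lot B, Costa→Lot C, Leclerc→Lot A = $883.

Maximum total: $902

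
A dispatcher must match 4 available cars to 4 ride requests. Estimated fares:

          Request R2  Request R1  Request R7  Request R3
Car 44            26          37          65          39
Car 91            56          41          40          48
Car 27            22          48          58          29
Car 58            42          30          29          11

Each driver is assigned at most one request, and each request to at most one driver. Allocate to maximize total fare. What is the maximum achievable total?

This is the linear assignment problem.
Optimal: Car 44→Request R7 ($65), Car 91→Request R3 ($48), Car 27→Request R1 ($48), Car 58→Request R2 ($42) — total 65+48+48+42 = $203.
Max-entry greedy (repeatedly take the single best remaining cell) gives $180, worse by 23.
Swapping Car 27↔Car 58 (Car 27→Request R2 $22, Car 58→Request R1 $30) loses 38.

Maximum total: $203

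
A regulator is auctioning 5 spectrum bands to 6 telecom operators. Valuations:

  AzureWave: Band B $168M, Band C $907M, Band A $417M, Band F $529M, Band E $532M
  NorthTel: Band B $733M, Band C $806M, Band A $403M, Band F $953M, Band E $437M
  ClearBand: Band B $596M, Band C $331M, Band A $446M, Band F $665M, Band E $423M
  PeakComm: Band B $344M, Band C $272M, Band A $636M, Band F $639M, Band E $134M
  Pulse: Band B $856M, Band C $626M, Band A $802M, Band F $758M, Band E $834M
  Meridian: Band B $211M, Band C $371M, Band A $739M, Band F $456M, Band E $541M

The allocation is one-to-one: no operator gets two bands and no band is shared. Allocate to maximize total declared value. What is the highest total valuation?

Max total: $4029M

Optimal: ClearBand→Band B ($596M), AzureWave→Band C ($907M), Meridian→Band A ($739M), NorthTel→Band F ($953M), Pulse→Band E ($834M) — total 596+907+739+953+834 = $4029M.
Max-entry greedy (repeatedly take the single best remaining cell) gives $3878M, worse by 151.
Swapping NorthTel↔Meridian (NorthTel→Band A $403M, Meridian→Band F $456M) loses 833.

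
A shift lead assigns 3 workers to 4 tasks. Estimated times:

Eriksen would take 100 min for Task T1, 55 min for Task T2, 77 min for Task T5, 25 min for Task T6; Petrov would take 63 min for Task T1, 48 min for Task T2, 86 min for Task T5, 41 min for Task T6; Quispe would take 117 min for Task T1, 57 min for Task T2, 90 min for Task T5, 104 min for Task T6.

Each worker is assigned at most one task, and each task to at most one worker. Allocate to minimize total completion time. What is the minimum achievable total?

Min total: 145 min

Optimal: Eriksen→Task T6 (25 min), Petrov→Task T1 (63 min), Quispe→Task T2 (57 min) — total 25+63+57 = 145 min.
Swapping Eriksen↔Petrov (Eriksen→Task T1 100 min, Petrov→Task T6 41 min) adds 53.
Checked against all permutations: 145 min is optimal.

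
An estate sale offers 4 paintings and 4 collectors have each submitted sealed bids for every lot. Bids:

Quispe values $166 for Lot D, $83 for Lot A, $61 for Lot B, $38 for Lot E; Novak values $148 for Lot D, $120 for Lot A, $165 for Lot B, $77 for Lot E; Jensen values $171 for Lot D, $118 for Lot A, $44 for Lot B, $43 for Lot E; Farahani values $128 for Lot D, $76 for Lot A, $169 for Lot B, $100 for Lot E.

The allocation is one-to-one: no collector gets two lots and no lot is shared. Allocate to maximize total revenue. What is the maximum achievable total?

Optimal: Quispe→Lot D ($166), Novak→Lot B ($165), Jensen→Lot A ($118), Farahani→Lot E ($100) — total 166+165+118+100 = $549.
Max-entry greedy (repeatedly take the single best remaining cell) gives $498, worse by 51.
Next-best assignment: Quispe→Lot D, Novak→Lot E, Jensen→Lot A, Farahani→Lot B = $530.
Swapping Farahani↔Jensen (Farahani→Lot A $76, Jensen→Lot E $43) loses 99.
Checked against all permutations: $549 is optimal.

Max total: $549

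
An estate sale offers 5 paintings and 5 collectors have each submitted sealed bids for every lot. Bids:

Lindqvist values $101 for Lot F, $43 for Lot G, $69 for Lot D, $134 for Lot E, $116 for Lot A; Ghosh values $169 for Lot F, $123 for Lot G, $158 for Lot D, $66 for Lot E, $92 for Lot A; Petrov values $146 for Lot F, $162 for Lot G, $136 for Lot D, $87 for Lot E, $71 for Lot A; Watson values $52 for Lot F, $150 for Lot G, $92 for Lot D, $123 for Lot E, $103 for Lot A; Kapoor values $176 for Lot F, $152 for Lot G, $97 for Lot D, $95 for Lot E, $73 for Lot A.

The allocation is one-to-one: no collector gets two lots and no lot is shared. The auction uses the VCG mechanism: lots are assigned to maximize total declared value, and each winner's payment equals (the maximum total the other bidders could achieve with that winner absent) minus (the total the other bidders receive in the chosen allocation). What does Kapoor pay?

Efficient allocation: Lindqvist→Lot A ($116), Ghosh→Lot D ($158), Petrov→Lot G ($162), Watson→Lot E ($123), Kapoor→Lot F ($176); total welfare W = $735.
Kapoor receives Lot F at value $176, so the others get W − 176 = $559.
Without Kapoor: best allocation of the remaining 4 bidders over all 5 lots is Lindqvist→Lot E ($134), Ghosh→Lot F ($169), Petrov→Lot D ($136), Watson→Lot G ($150), total $589.
VCG payment = (others' best without Kapoor) − (others' welfare with Kapoor) = 589 − 559 = $30.

Kapoor pays $30.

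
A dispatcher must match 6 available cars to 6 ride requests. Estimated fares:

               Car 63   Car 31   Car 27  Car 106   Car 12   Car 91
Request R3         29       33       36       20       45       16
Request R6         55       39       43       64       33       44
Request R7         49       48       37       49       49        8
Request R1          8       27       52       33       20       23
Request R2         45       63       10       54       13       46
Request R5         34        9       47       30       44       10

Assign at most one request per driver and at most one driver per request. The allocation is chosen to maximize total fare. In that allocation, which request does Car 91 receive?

Car 91 receives Request R1.

Optimal: Car 63→Request R7 ($49), Car 31→Request R2 ($63), Car 27→Request R5 ($47), Car 106→Request R6 ($64), Car 12→Request R3 ($45), Car 91→Request R1 ($23) — total 49+63+47+64+45+23 = $291.
Next-best assignment: Car 63→Request R5, Car 31→Request R7, Car 27→Request R1, Car 106→Request R6, Car 12→Request R3, Car 91→Request R2 = $289.
Swapping Car 12↔Car 91 (Car 12→Request R1 $20, Car 91→Request R3 $16) loses 32.
Car 91's own top request is Request R2 ($46), but forcing Car 91→Request R2 and reassigning the rest optimally gives only $289 — worse by 2.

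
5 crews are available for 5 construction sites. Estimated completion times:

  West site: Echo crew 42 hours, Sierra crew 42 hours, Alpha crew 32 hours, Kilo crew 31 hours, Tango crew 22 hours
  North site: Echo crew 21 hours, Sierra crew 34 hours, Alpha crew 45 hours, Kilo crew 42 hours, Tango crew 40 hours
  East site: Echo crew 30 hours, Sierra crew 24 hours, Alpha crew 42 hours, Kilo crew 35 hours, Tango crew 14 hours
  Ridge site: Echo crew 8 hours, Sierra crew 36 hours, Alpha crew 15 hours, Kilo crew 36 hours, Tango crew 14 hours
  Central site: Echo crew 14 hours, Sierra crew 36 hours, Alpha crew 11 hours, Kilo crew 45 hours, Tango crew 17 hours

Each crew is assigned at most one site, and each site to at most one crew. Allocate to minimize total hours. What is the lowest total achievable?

Minimum total: 98 hours

This is the linear assignment problem.
Optimal: Echo crew→Ridge site (8 hours), Sierra crew→North site (34 hours), Alpha crew→Central site (11 hours), Kilo crew→West site (31 hours), Tango crew→East site (14 hours) — total 8+34+11+31+14 = 98 hours.
Row-greedy (each crew in turn takes its cheapest remaining site) gives 114 hours, worse by 16.
Next-best assignment: Echo crew→North site, Sierra crew→East site, Alpha crew→Central site, Kilo crew→West site, Tango crew→Ridge site = 101 hours.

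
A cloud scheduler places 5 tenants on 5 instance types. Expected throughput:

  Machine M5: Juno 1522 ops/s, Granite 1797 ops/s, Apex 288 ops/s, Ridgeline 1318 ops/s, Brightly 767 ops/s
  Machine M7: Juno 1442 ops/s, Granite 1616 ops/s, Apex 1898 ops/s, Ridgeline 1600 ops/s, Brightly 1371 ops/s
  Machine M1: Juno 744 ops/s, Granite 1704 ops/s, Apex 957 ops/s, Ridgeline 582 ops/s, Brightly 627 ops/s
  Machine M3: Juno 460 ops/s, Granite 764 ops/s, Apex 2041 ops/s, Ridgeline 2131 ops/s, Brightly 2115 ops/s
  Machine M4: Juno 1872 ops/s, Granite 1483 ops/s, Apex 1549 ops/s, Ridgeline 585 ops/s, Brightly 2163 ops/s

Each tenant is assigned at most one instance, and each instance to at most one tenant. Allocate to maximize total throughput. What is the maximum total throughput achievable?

Maximum total: 9418 ops/s

Optimal: Juno→Machine M5 (1522 ops/s), Granite→Machine M1 (1704 ops/s), Apex→Machine M7 (1898 ops/s), Ridgeline→Machine M3 (2131 ops/s), Brightly→Machine M4 (2163 ops/s) — total 1522+1704+1898+2131+2163 = 9418 ops/s.
Max-entry greedy (repeatedly take the single best remaining cell) gives 8733 ops/s, worse by 685.
Next-best assignment: Juno→Machine M5, Granite→Machine M1, Apex→Machine M3, Ridgeline→Machine M7, Brightly→Machine M4 = 9030 ops/s.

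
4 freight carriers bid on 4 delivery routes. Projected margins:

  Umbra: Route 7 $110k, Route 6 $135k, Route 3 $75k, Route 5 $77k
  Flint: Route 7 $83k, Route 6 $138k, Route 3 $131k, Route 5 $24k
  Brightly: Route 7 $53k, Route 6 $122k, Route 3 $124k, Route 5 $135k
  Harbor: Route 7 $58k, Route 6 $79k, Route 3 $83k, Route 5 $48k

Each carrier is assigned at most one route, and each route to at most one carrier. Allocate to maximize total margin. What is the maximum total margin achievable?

Maximum total: $466k

This is the linear assignment problem.
Optimal: Umbra→Route 7 ($110k), Flint→Route 6 ($138k), Brightly→Route 5 ($135k), Harbor→Route 3 ($83k) — total 110+138+135+83 = $466k.
No other one-to-one assignment exceeds $466k.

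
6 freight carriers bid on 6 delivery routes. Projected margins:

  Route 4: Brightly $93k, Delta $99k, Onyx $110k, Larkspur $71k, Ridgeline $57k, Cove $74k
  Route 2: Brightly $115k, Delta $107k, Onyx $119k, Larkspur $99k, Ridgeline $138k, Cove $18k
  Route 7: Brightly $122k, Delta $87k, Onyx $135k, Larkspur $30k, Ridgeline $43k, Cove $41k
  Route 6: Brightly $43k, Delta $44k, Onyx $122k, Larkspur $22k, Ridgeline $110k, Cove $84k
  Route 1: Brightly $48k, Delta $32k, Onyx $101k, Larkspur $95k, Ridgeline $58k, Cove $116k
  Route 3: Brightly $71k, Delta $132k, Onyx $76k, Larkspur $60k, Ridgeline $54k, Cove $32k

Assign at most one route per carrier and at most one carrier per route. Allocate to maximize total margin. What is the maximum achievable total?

Treat this as an assignment problem: match each carrier to one route.
Optimal: Brightly→Route 7 ($122k), Delta→Route 3 ($132k), Onyx→Route 6 ($122k), Larkspur→Route 4 ($71k), Ridgeline→Route 2 ($138k), Cove→Route 1 ($116k) — total 122+132+122+71+138+116 = $701k.
Column-greedy (each route in turn goes to its best remaining carrier) gives $681k, worse by 20.
Next-best assignment: Brightly→Route 7, Delta→Route 3, Onyx→Route 4, Larkspur→Route 2, Ridgeline→Route 6, Cove→Route 1 = $689k.
Swapping Cove↔Ridgeline (Cove→Route 2 $18k, Ridgeline→Route 1 $58k) loses 178.

Maximum total: $701k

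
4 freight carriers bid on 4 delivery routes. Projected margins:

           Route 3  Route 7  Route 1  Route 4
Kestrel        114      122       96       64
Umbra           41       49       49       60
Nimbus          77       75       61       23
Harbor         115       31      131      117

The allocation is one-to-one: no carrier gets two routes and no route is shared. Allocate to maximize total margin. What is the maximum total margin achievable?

Optimal: Kestrel→Route 7 ($122k), Umbra→Route 4 ($60k), Nimbus→Route 3 ($77k), Harbor→Route 1 ($131k) — total 122+60+77+131 = $390k.
Column-greedy (each route in turn goes to its best remaining carrier) gives $358k, worse by 32.
Next-best assignment: Kestrel→Route 3, Umbra→Route 4, Nimbus→Route 7, Harbor→Route 1 = $380k.
Every other assignment is strictly worse.

Maximum total: $390k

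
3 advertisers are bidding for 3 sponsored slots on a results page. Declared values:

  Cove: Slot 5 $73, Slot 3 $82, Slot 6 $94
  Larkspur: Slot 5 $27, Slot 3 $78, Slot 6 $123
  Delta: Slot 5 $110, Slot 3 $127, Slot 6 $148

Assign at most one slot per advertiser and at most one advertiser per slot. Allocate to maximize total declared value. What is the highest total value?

Optimal: Cove→Slot 5 ($73), Larkspur→Slot 6 ($123), Delta→Slot 3 ($127) — total 73+123+127 = $323.
Column-greedy (each slot in turn goes to its best remaining advertiser) gives $315, worse by 8.
Checked against all permutations: $323 is optimal.

Max total: $323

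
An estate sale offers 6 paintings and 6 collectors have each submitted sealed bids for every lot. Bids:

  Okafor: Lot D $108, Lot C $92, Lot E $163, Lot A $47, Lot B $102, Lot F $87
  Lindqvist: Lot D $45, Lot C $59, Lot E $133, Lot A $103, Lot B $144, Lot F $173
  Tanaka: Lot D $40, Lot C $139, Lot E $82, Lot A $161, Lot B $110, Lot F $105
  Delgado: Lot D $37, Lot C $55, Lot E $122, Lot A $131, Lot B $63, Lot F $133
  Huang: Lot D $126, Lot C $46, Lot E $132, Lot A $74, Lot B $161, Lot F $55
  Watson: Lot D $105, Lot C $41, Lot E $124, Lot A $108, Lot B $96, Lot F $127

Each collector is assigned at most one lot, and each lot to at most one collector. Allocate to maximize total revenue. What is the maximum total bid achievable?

Max total: $872

This is the linear assignment problem.
Optimal: Okafor→Lot E ($163), Lindqvist→Lot F ($173), Tanaka→Lot C ($139), Delgado→Lot A ($131), Huang→Lot B ($161), Watson→Lot D ($105) — total 163+173+139+131+161+105 = $872.
Row-greedy (each collector in turn takes its best remaining lot) gives $727, worse by 145.
Next-best assignment: Okafor→Lot D, Lindqvist→Lot F, Tanaka→Lot C, Delgado→Lot A, Huang→Lot B, Watson→Lot E = $836.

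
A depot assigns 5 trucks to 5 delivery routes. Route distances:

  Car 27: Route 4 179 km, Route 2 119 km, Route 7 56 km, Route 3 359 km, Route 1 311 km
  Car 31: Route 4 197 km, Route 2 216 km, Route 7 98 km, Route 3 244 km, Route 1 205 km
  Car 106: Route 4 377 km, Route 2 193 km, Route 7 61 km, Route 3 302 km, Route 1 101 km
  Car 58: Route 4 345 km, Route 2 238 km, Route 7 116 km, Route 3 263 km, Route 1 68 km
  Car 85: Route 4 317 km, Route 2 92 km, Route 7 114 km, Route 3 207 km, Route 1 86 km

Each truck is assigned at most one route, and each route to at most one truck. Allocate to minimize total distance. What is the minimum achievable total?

Optimal: Car 27→Route 4 (179 km), Car 31→Route 3 (244 km), Car 106→Route 7 (61 km), Car 58→Route 1 (68 km), Car 85→Route 2 (92 km) — total 179+244+61+68+92 = 644 km.
Row-greedy (each truck in turn takes its cheapest remaining route) gives 799 km, worse by 155.
Next-best assignment: Car 27→Route 2, Car 31→Route 4, Car 106→Route 7, Car 58→Route 1, Car 85→Route 3 = 652 km.
Swapping Car 27↔Car 58 (Car 27→Route 1 311 km, Car 58→Route 4 345 km) adds 409.
Every other assignment is strictly worse.

Minimum total: 644 km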